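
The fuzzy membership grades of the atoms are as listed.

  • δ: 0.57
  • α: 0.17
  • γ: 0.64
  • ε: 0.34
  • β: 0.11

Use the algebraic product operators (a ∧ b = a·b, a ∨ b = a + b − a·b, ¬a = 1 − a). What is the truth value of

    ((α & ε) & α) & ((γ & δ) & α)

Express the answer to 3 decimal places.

0.001

α & ε = a·b on (0.1700, 0.3400) = 0.0578
(α & ε) & α = a·b on (0.0578, 0.1700) = 0.0098
γ & δ = a·b on (0.6400, 0.5700) = 0.3648
(γ & δ) & α = a·b on (0.3648, 0.1700) = 0.0620
((α & ε) & α) & ((γ & δ) & α) = a·b on (0.0098, 0.0620) = 0.0006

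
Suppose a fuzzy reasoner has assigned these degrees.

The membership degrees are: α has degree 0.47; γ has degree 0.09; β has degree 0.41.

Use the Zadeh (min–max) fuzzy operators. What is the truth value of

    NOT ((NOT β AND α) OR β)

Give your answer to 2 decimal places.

0.53

NOT β = 1 − 0.41 = 0.59
NOT β AND α = min(a, b) on (0.59, 0.47) = 0.47
(NOT β AND α) OR β = max(a, b) on (0.47, 0.41) = 0.47
NOT ((NOT β AND α) OR β) = 1 − 0.47 = 0.53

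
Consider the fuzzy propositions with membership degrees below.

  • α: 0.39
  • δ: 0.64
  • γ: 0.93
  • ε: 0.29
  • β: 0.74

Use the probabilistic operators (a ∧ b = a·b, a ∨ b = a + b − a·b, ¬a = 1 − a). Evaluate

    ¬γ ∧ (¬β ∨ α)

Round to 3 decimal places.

¬γ = 1 − 0.9300 = 0.0700
¬β = 1 − 0.7400 = 0.2600
¬β ∨ α = a + b − a·b on (0.2600, 0.3900) = 0.5486
¬γ ∧ (¬β ∨ α) = a·b on (0.0700, 0.5486) = 0.0384

0.038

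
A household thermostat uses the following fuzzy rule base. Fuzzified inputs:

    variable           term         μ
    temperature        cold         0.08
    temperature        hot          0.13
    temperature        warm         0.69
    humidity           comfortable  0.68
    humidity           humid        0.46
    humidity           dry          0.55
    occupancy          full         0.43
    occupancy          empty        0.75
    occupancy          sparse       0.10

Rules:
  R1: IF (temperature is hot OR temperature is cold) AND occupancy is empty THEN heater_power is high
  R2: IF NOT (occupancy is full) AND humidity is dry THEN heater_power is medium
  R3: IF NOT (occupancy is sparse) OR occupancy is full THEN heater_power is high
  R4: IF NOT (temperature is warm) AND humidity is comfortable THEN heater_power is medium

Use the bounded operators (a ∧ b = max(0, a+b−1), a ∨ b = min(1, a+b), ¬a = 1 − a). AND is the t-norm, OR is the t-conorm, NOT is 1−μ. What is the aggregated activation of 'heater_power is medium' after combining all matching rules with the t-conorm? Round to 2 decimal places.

R1: (hot=0.13 OR cold=0.08) = 0.21; AND[max(0, a+b−1)] with empty=0.75 → w = 0.00
R2: ¬full=1−0.43=0.57, dry=0.55; AND[max(0, a+b−1)] → w = 0.12
R3: ¬sparse=1−0.10=0.90, full=0.43; OR[min(1, a+b)] → w = 1.00
R4: ¬warm=1−0.69=0.31, comfortable=0.68; AND[max(0, a+b−1)] → w = 0.00
Rules with consequent 'medium': {R2, R4} → strengths 0.12, 0.00
Aggregate via t-conorm [min(1, a+b)]: 0.12

0.12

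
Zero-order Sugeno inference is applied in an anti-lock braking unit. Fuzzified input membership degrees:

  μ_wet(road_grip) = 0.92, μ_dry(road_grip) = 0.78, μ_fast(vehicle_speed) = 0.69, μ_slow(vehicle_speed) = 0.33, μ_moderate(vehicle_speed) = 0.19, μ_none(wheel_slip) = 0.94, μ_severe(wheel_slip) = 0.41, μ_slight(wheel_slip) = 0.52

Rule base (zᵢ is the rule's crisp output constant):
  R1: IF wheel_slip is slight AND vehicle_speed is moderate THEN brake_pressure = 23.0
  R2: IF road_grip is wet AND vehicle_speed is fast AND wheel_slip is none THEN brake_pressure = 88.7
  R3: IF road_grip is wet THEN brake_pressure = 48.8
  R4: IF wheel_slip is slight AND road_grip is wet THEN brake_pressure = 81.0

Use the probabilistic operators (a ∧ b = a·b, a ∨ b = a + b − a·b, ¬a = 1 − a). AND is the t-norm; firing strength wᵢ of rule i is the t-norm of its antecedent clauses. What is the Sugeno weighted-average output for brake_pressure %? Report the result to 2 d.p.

R1 (z=23.0): slight=0.52, moderate=0.19; AND[a·b] → w = 0.0988
R2 (z=88.7): wet=0.92, fast=0.69, none=0.94; AND[a·b] → w = 0.5967
R3 (z=48.8): wet=0.92 → w = 0.9200
R4 (z=81.0): slight=0.52, wet=0.92; AND[a·b] → w = 0.4784
Weighted average = (0.0988·23.0 + 0.5967·88.7 + 0.9200·48.8 + 0.4784·81.0) / (0.0988 + 0.5967 + 0.9200 + 0.4784)
  = 138.8472 / 2.0939 = 66.31

66.31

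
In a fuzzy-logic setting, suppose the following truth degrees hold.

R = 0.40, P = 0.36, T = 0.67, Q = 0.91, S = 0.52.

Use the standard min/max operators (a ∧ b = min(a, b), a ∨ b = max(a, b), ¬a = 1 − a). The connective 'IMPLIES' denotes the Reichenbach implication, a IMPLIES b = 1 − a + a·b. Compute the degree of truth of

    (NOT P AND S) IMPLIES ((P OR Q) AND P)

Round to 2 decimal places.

0.67

NOT P = 1 − 0.36 = 0.64
NOT P AND S = min(a, b) on (0.64, 0.52) = 0.52
P OR Q = max(a, b) on (0.36, 0.91) = 0.91
(P OR Q) AND P = min(a, b) on (0.91, 0.36) = 0.36
(NOT P AND S) IMPLIES ((P OR Q) AND P)  [Reichenbach: 1 − a + a·b] with a=0.52, b=0.36 → 0.67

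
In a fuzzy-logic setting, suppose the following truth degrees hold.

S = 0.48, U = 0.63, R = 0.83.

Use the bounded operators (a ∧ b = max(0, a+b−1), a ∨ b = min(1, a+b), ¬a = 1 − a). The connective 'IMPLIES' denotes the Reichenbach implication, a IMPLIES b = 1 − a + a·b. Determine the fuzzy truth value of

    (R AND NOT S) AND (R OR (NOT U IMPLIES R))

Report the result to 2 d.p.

0.35

NOT S = 1 − 0.48 = 0.52
R AND NOT S = max(0, a+b−1) on (0.83, 0.52) = 0.35
NOT U = 1 − 0.63 = 0.37
NOT U IMPLIES R  [Reichenbach: 1 − a + a·b] with a=0.37, b=0.83 → 0.94
R OR (NOT U IMPLIES R) = min(1, a+b) on (0.83, 0.94) = 1.00
(R AND NOT S) AND (R OR (NOT U IMPLIES R)) = max(0, a+b−1) on (0.35, 1.00) = 0.35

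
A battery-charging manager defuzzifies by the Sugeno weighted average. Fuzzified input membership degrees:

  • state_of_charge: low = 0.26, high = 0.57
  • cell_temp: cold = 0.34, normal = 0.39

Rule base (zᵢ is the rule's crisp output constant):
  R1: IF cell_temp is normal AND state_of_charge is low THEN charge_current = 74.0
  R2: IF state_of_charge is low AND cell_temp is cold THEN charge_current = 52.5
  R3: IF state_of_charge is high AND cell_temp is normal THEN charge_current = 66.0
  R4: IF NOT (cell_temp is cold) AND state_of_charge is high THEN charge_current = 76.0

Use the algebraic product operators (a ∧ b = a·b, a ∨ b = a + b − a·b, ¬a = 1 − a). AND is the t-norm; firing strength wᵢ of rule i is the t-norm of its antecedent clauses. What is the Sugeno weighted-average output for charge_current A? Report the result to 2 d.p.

R1 (z=74.0): normal=0.39, low=0.26; AND[a·b] → w = 0.1014
R2 (z=52.5): low=0.26, cold=0.34; AND[a·b] → w = 0.0884
R3 (z=66.0): high=0.57, normal=0.39; AND[a·b] → w = 0.2223
R4 (z=76.0): ¬cold=1−0.34=0.66, high=0.57; AND[a·b] → w = 0.3762
Weighted average = (0.1014·74.0 + 0.0884·52.5 + 0.2223·66.0 + 0.3762·76.0) / (0.1014 + 0.0884 + 0.2223 + 0.3762)
  = 55.4076 / 0.7883 = 70.29

70.29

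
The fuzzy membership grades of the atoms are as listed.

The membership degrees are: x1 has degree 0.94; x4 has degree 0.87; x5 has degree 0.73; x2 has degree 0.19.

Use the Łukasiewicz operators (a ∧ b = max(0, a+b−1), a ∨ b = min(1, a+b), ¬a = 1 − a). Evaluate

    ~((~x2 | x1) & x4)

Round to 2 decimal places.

~x2 = 1 − 0.19 = 0.81
~x2 | x1 = min(1, a+b) on (0.81, 0.94) = 1.00
(~x2 | x1) & x4 = max(0, a+b−1) on (1.00, 0.87) = 0.87
~((~x2 | x1) & x4) = 1 − 0.87 = 0.13

0.13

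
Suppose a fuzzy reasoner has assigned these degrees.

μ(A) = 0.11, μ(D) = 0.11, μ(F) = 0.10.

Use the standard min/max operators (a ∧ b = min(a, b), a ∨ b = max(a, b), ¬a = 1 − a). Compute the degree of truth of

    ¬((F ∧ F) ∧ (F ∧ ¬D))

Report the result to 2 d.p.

0.90

F ∧ F = min(a, b) on (0.10, 0.10) = 0.10
¬D = 1 − 0.11 = 0.89
F ∧ ¬D = min(a, b) on (0.10, 0.89) = 0.10
(F ∧ F) ∧ (F ∧ ¬D) = min(a, b) on (0.10, 0.10) = 0.10
¬((F ∧ F) ∧ (F ∧ ¬D)) = 1 − 0.10 = 0.90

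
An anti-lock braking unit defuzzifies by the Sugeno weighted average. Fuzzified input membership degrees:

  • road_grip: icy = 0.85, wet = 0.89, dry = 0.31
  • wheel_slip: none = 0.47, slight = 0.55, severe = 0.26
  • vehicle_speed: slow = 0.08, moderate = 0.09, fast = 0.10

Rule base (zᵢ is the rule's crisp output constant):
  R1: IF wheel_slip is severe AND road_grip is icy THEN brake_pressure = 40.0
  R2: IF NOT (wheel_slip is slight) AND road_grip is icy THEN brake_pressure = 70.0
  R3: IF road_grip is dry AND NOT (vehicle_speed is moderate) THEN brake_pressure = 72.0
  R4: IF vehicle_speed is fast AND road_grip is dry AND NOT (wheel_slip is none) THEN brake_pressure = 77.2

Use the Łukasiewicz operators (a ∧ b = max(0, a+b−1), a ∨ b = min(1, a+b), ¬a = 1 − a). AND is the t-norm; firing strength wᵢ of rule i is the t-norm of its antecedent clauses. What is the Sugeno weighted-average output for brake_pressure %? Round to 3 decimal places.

R1 (z=40.0): severe=0.26, icy=0.85; AND[max(0, a+b−1)] → w = 0.11
R2 (z=70.0): ¬slight=1−0.55=0.45, icy=0.85; AND[max(0, a+b−1)] → w = 0.30
R3 (z=72.0): dry=0.31, ¬moderate=1−0.09=0.91; AND[max(0, a+b−1)] → w = 0.22
R4 (z=77.2): fast=0.10, dry=0.31, ¬none=1−0.47=0.53; AND[max(0, a+b−1)] → w = 0.00
Weighted average = (0.11·40.0 + 0.30·70.0 + 0.22·72.0 + 0.00·77.2) / (0.11 + 0.30 + 0.22 + 0.00)
  = 41.2400 / 0.6300 = 65.460

65.460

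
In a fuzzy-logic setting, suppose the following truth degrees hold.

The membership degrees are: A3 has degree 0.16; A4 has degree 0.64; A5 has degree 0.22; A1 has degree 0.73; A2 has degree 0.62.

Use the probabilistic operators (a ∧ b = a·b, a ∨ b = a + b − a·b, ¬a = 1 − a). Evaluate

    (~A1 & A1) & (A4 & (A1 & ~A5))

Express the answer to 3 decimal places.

~A1 = 1 − 0.7300 = 0.2700
~A1 & A1 = a·b on (0.2700, 0.7300) = 0.1971
~A5 = 1 − 0.2200 = 0.7800
A1 & ~A5 = a·b on (0.7300, 0.7800) = 0.5694
A4 & (A1 & ~A5) = a·b on (0.6400, 0.5694) = 0.3644
(~A1 & A1) & (A4 & (A1 & ~A5)) = a·b on (0.1971, 0.3644) = 0.0718

0.072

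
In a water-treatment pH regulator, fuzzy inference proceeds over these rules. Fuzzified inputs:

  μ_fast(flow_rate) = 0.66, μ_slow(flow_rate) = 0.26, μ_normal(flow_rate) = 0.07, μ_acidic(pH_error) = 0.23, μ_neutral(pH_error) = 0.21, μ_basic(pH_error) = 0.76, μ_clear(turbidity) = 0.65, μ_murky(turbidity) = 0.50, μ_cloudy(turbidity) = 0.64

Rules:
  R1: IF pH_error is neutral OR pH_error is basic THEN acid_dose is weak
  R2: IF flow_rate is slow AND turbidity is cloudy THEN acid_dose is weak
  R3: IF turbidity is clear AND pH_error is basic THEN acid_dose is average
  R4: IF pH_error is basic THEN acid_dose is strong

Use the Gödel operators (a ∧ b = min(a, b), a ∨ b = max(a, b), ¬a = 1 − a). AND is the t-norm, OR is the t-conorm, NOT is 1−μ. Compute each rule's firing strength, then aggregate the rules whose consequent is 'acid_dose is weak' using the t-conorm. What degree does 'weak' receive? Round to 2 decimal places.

R1: neutral=0.21, basic=0.76; OR[max(a, b)] → w = 0.76
R2: slow=0.26, cloudy=0.64; AND[min(a, b)] → w = 0.26
R3: clear=0.65, basic=0.76; AND[min(a, b)] → w = 0.65
R4: basic=0.76 → w = 0.76
Rules with consequent 'weak': {R1, R2} → strengths 0.76, 0.26
Aggregate via t-conorm [max(a, b)]: 0.76

0.76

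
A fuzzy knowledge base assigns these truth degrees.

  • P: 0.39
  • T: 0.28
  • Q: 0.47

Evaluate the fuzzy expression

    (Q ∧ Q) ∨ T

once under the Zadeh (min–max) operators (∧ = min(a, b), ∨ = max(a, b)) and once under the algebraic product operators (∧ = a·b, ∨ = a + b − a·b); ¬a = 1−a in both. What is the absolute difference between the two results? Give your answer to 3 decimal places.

0.031

Under Zadeh (min–max):
  Q ∧ Q = min(a, b) on (0.47, 0.47) = 0.47
  (Q ∧ Q) ∨ T = max(a, b) on (0.47, 0.28) = 0.47
  → value = 0.4700
Under algebraic product:
  Q ∧ Q = a·b on (0.4700, 0.4700) = 0.2209
  (Q ∧ Q) ∨ T = a + b − a·b on (0.2209, 0.2800) = 0.4390
  → value = 0.4390
|0.4700 − 0.4390| = 0.031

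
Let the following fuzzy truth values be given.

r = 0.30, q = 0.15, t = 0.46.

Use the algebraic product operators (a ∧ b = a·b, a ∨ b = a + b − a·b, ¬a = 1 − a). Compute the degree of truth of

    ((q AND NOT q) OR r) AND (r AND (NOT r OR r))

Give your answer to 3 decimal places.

0.092

NOT q = 1 − 0.1500 = 0.8500
q AND NOT q = a·b on (0.1500, 0.8500) = 0.1275
(q AND NOT q) OR r = a + b − a·b on (0.1275, 0.3000) = 0.3892
NOT r = 1 − 0.3000 = 0.7000
NOT r OR r = a + b − a·b on (0.7000, 0.3000) = 0.7900
r AND (NOT r OR r) = a·b on (0.3000, 0.7900) = 0.2370
((q AND NOT q) OR r) AND (r AND (NOT r OR r)) = a·b on (0.3892, 0.2370) = 0.0923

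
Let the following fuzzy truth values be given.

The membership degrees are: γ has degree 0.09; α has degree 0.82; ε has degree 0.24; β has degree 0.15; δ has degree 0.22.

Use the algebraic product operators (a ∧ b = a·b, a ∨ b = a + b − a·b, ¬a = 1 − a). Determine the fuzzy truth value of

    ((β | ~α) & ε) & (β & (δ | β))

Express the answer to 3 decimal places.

~α = 1 − 0.8200 = 0.1800
β | ~α = a + b − a·b on (0.1500, 0.1800) = 0.3030
(β | ~α) & ε = a·b on (0.3030, 0.2400) = 0.0727
δ | β = a + b − a·b on (0.2200, 0.1500) = 0.3370
β & (δ | β) = a·b on (0.1500, 0.3370) = 0.0505
((β | ~α) & ε) & (β & (δ | β)) = a·b on (0.0727, 0.0505) = 0.0037

0.004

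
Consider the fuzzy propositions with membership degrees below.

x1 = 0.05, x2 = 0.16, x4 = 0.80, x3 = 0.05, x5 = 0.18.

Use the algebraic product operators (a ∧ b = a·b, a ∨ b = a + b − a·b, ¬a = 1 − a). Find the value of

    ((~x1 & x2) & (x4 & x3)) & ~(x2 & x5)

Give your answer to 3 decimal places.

~x1 = 1 − 0.0500 = 0.9500
~x1 & x2 = a·b on (0.9500, 0.1600) = 0.1520
x4 & x3 = a·b on (0.8000, 0.0500) = 0.0400
(~x1 & x2) & (x4 & x3) = a·b on (0.1520, 0.0400) = 0.0061
x2 & x5 = a·b on (0.1600, 0.1800) = 0.0288
~(x2 & x5) = 1 − 0.0288 = 0.9712
((~x1 & x2) & (x4 & x3)) & ~(x2 & x5) = a·b on (0.0061, 0.9712) = 0.0059

0.006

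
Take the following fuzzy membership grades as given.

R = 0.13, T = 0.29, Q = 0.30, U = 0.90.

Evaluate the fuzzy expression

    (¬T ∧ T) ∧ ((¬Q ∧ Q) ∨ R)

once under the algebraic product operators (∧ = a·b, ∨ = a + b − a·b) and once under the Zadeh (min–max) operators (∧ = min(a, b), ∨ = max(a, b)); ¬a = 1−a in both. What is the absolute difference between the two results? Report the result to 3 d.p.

Under algebraic product:
  ¬T = 1 − 0.2900 = 0.7100
  ¬T ∧ T = a·b on (0.7100, 0.2900) = 0.2059
  ¬Q = 1 − 0.3000 = 0.7000
  ¬Q ∧ Q = a·b on (0.7000, 0.3000) = 0.2100
  (¬Q ∧ Q) ∨ R = a + b − a·b on (0.2100, 0.1300) = 0.3127
  (¬T ∧ T) ∧ ((¬Q ∧ Q) ∨ R) = a·b on (0.2059, 0.3127) = 0.0644
  → value = 0.0644
Under Zadeh (min–max):
  ¬T = 1 − 0.29 = 0.71
  ¬T ∧ T = min(a, b) on (0.71, 0.29) = 0.29
  ¬Q = 1 − 0.30 = 0.70
  ¬Q ∧ Q = min(a, b) on (0.70, 0.30) = 0.30
  (¬Q ∧ Q) ∨ R = max(a, b) on (0.30, 0.13) = 0.30
  (¬T ∧ T) ∧ ((¬Q ∧ Q) ∨ R) = min(a, b) on (0.29, 0.30) = 0.29
  → value = 0.2900
|0.0644 − 0.2900| = 0.226

0.226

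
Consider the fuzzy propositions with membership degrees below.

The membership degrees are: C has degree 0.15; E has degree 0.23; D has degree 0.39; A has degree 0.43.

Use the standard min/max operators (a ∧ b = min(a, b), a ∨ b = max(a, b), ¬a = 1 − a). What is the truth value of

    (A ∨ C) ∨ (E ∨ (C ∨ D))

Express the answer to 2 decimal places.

0.43

A ∨ C = max(a, b) on (0.43, 0.15) = 0.43
C ∨ D = max(a, b) on (0.15, 0.39) = 0.39
E ∨ (C ∨ D) = max(a, b) on (0.23, 0.39) = 0.39
(A ∨ C) ∨ (E ∨ (C ∨ D)) = max(a, b) on (0.43, 0.39) = 0.43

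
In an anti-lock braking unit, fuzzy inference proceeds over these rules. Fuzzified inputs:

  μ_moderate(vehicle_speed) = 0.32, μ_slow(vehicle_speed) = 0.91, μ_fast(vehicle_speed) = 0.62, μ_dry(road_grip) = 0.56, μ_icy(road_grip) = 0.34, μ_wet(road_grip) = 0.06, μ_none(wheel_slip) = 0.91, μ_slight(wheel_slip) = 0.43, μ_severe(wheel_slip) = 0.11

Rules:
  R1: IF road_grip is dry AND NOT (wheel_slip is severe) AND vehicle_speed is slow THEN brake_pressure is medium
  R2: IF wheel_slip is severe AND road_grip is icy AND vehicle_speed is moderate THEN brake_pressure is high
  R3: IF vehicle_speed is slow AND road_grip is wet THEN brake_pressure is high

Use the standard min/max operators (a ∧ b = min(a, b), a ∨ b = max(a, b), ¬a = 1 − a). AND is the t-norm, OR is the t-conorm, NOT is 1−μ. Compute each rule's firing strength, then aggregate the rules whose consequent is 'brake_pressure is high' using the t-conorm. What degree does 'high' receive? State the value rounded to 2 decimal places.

0.11

R1: dry=0.56, ¬severe=1−0.11=0.89, slow=0.91; AND[min(a, b)] → w = 0.56
R2: severe=0.11, icy=0.34, moderate=0.32; AND[min(a, b)] → w = 0.11
R3: slow=0.91, wet=0.06; AND[min(a, b)] → w = 0.06
Rules with consequent 'high': {R2, R3} → strengths 0.11, 0.06
Aggregate via t-conorm [max(a, b)]: 0.11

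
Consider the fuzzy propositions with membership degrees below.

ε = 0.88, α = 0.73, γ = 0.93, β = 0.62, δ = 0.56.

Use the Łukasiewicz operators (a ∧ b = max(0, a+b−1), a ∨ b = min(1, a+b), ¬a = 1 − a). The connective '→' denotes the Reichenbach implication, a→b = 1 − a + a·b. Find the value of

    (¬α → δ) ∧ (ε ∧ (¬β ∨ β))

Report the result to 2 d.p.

¬α = 1 − 0.73 = 0.27
¬α → δ  [Reichenbach: 1 − a + a·b] with a=0.27, b=0.56 → 0.88
¬β = 1 − 0.62 = 0.38
¬β ∨ β = min(1, a+b) on (0.38, 0.62) = 1.00
ε ∧ (¬β ∨ β) = max(0, a+b−1) on (0.88, 1.00) = 0.88
(¬α → δ) ∧ (ε ∧ (¬β ∨ β)) = max(0, a+b−1) on (0.88, 0.88) = 0.76

0.76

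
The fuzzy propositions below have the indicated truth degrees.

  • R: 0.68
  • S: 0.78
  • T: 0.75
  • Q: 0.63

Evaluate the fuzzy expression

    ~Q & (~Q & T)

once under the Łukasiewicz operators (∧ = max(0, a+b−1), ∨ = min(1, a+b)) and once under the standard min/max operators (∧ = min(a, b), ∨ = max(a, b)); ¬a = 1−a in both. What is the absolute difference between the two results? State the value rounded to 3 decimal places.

0.370

Under Łukasiewicz:
  ~Q = 1 − 0.63 = 0.37
  ~Q = 1 − 0.63 = 0.37
  ~Q & T = max(0, a+b−1) on (0.37, 0.75) = 0.12
  ~Q & (~Q & T) = max(0, a+b−1) on (0.37, 0.12) = 0.00
  → value = 0.0000
Under standard min/max:
  ~Q = 1 − 0.63 = 0.37
  ~Q = 1 − 0.63 = 0.37
  ~Q & T = min(a, b) on (0.37, 0.75) = 0.37
  ~Q & (~Q & T) = min(a, b) on (0.37, 0.37) = 0.37
  → value = 0.3700
|0.0000 − 0.3700| = 0.370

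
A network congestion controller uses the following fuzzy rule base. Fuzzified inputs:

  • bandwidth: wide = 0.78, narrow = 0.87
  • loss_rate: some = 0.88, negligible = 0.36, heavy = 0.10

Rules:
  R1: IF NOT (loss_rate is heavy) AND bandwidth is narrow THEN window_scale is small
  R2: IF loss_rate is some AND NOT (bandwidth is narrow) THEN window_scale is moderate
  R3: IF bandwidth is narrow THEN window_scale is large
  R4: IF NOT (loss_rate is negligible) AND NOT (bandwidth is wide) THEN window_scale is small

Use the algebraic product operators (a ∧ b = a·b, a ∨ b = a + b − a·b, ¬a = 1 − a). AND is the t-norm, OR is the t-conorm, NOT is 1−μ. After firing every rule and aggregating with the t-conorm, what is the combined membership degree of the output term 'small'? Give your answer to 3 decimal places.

0.814

R1: ¬heavy=1−0.10=0.90, narrow=0.87; AND[a·b] → w = 0.7830
R2: some=0.88, ¬narrow=1−0.87=0.13; AND[a·b] → w = 0.1144
R3: narrow=0.87 → w = 0.8700
R4: ¬negligible=1−0.36=0.64, ¬wide=1−0.78=0.22; AND[a·b] → w = 0.1408
Rules with consequent 'small': {R1, R4} → strengths 0.7830, 0.1408
Aggregate via t-conorm [a + b − a·b]: 0.8136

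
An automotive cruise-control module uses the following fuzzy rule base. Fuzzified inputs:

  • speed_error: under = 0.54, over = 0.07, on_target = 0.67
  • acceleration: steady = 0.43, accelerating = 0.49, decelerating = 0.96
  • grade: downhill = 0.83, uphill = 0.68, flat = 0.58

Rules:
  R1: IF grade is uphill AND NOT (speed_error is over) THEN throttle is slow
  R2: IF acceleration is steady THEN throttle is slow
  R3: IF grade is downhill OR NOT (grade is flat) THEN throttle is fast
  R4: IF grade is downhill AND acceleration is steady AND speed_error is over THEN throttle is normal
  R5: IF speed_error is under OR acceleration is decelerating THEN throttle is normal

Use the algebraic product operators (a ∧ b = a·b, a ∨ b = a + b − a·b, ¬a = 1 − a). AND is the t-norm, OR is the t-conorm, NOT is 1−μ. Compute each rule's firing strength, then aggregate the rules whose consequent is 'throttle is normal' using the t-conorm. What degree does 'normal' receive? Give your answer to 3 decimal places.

R1: uphill=0.68, ¬over=1−0.07=0.93; AND[a·b] → w = 0.6324
R2: steady=0.43 → w = 0.4300
R3: downhill=0.83, ¬flat=1−0.58=0.42; OR[a + b − a·b] → w = 0.9014
R4: downhill=0.83, steady=0.43, over=0.07; AND[a·b] → w = 0.0250
R5: under=0.54, decelerating=0.96; OR[a + b − a·b] → w = 0.9816
Rules with consequent 'normal': {R4, R5} → strengths 0.0250, 0.9816
Aggregate via t-conorm [a + b − a·b]: 0.9821

0.982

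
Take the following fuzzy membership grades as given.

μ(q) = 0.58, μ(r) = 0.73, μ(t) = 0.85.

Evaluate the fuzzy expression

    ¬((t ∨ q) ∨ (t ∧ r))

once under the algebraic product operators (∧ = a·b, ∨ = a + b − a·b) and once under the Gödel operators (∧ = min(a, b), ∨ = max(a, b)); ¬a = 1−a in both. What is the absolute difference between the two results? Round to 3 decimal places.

0.126

Under algebraic product:
  t ∨ q = a + b − a·b on (0.8500, 0.5800) = 0.9370
  t ∧ r = a·b on (0.8500, 0.7300) = 0.6205
  (t ∨ q) ∨ (t ∧ r) = a + b − a·b on (0.9370, 0.6205) = 0.9761
  ¬((t ∨ q) ∨ (t ∧ r)) = 1 − 0.9761 = 0.0239
  → value = 0.0239
Under Gödel:
  t ∨ q = max(a, b) on (0.85, 0.58) = 0.85
  t ∧ r = min(a, b) on (0.85, 0.73) = 0.73
  (t ∨ q) ∨ (t ∧ r) = max(a, b) on (0.85, 0.73) = 0.85
  ¬((t ∨ q) ∨ (t ∧ r)) = 1 − 0.85 = 0.15
  → value = 0.1500
|0.0239 − 0.1500| = 0.126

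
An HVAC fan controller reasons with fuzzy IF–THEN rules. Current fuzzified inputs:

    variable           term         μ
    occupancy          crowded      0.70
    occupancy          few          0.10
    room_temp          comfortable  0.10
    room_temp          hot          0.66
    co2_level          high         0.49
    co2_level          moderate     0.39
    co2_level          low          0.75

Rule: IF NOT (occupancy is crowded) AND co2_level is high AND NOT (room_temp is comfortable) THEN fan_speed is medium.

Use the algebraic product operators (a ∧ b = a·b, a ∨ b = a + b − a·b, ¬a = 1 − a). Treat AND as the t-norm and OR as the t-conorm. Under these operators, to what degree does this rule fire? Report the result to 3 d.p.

firing strength: ¬crowded=1−0.70=0.30, high=0.49, ¬comfortable=1−0.10=0.90; AND[a·b] → w = 0.1323

0.132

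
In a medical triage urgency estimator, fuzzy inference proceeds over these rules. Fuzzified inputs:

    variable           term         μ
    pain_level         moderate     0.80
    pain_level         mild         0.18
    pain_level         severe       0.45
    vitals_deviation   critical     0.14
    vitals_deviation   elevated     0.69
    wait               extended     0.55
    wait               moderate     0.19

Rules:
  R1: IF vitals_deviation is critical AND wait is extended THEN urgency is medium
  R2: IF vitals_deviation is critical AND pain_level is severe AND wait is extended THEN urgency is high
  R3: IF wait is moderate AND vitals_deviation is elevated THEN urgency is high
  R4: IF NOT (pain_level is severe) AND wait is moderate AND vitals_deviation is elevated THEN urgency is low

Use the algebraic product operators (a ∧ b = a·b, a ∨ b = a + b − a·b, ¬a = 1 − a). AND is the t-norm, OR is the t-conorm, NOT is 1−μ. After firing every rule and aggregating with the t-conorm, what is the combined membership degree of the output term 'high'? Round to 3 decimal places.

0.161

R1: critical=0.14, extended=0.55; AND[a·b] → w = 0.0770
R2: critical=0.14, severe=0.45, extended=0.55; AND[a·b] → w = 0.0347
R3: moderate=0.19, elevated=0.69; AND[a·b] → w = 0.1311
R4: ¬severe=1−0.45=0.55, moderate=0.19, elevated=0.69; AND[a·b] → w = 0.0721
Rules with consequent 'high': {R2, R3} → strengths 0.0347, 0.1311
Aggregate via t-conorm [a + b − a·b]: 0.1612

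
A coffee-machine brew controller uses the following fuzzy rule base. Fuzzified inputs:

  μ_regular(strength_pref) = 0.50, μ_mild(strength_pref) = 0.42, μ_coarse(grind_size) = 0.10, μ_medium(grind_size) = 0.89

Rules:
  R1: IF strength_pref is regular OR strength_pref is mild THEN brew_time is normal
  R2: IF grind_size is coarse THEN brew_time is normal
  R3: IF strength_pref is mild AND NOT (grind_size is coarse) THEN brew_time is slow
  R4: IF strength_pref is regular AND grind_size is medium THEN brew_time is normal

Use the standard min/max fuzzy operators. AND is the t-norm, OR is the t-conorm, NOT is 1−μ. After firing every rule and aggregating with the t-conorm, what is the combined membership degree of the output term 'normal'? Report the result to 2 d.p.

R1: regular=0.50, mild=0.42; OR[max(a, b)] → w = 0.50
R2: coarse=0.10 → w = 0.10
R3: mild=0.42, ¬coarse=1−0.10=0.90; AND[min(a, b)] → w = 0.42
R4: regular=0.50, medium=0.89; AND[min(a, b)] → w = 0.50
Rules with consequent 'normal': {R1, R2, R4} → strengths 0.50, 0.10, 0.50
Aggregate via t-conorm [max(a, b)]: 0.50

0.50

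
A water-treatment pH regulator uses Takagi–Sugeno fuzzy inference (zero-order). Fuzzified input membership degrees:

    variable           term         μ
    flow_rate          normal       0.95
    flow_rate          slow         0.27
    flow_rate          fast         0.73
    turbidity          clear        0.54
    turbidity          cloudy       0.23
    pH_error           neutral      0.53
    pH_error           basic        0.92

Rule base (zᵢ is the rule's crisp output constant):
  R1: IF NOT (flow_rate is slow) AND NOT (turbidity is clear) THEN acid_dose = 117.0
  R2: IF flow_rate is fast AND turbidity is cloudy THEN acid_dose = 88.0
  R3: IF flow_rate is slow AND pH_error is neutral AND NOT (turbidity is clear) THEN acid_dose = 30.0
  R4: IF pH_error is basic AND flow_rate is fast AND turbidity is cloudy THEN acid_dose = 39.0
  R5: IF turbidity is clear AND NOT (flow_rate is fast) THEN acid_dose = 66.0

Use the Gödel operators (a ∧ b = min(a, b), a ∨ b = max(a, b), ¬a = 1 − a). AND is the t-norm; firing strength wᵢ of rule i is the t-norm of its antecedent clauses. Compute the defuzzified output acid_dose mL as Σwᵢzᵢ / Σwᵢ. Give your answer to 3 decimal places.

R1 (z=117.0): ¬slow=1−0.27=0.73, ¬clear=1−0.54=0.46; AND[min(a, b)] → w = 0.46
R2 (z=88.0): fast=0.73, cloudy=0.23; AND[min(a, b)] → w = 0.23
R3 (z=30.0): slow=0.27, neutral=0.53, ¬clear=1−0.54=0.46; AND[min(a, b)] → w = 0.27
R4 (z=39.0): basic=0.92, fast=0.73, cloudy=0.23; AND[min(a, b)] → w = 0.23
R5 (z=66.0): clear=0.54, ¬fast=1−0.73=0.27; AND[min(a, b)] → w = 0.27
Weighted average = (0.46·117.0 + 0.23·88.0 + 0.27·30.0 + 0.23·39.0 + 0.27·66.0) / (0.46 + 0.23 + 0.27 + 0.23 + 0.27)
  = 108.9500 / 1.4600 = 74.623

74.623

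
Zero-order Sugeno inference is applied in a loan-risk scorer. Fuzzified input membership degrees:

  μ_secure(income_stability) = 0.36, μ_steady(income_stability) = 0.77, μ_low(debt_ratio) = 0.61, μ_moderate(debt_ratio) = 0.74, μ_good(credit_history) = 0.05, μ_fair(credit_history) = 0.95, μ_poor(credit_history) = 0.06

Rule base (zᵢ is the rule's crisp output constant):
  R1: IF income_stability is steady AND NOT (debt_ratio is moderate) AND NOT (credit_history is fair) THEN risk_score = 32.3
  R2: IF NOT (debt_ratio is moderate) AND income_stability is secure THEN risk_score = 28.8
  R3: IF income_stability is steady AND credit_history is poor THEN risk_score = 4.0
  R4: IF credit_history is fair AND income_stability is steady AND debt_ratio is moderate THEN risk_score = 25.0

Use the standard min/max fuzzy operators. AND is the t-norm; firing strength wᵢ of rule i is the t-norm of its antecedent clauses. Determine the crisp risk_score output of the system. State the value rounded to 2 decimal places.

R1 (z=32.3): steady=0.77, ¬moderate=1−0.74=0.26, ¬fair=1−0.95=0.05; AND[min(a, b)] → w = 0.05
R2 (z=28.8): ¬moderate=1−0.74=0.26, secure=0.36; AND[min(a, b)] → w = 0.26
R3 (z=4.0): steady=0.77, poor=0.06; AND[min(a, b)] → w = 0.06
R4 (z=25.0): fair=0.95, steady=0.77, moderate=0.74; AND[min(a, b)] → w = 0.74
Weighted average = (0.05·32.3 + 0.26·28.8 + 0.06·4.0 + 0.74·25.0) / (0.05 + 0.26 + 0.06 + 0.74)
  = 27.8430 / 1.1100 = 25.08

25.08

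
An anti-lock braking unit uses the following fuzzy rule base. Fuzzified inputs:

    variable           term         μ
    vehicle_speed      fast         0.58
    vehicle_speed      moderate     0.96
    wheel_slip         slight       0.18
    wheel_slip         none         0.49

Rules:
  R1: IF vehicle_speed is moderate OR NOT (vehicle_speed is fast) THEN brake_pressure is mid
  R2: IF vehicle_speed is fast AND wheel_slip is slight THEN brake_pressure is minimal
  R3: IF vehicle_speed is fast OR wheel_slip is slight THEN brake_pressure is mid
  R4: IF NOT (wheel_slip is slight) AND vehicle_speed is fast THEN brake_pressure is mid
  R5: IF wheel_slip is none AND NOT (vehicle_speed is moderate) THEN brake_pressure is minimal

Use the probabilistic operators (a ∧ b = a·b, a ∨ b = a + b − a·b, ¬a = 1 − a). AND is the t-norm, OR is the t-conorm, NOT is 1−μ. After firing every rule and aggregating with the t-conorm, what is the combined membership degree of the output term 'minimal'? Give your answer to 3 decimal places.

0.122

R1: moderate=0.96, ¬fast=1−0.58=0.42; OR[a + b − a·b] → w = 0.9768
R2: fast=0.58, slight=0.18; AND[a·b] → w = 0.1044
R3: fast=0.58, slight=0.18; OR[a + b − a·b] → w = 0.6556
R4: ¬slight=1−0.18=0.82, fast=0.58; AND[a·b] → w = 0.4756
R5: none=0.49, ¬moderate=1−0.96=0.04; AND[a·b] → w = 0.0196
Rules with consequent 'minimal': {R2, R5} → strengths 0.1044, 0.0196
Aggregate via t-conorm [a + b − a·b]: 0.1220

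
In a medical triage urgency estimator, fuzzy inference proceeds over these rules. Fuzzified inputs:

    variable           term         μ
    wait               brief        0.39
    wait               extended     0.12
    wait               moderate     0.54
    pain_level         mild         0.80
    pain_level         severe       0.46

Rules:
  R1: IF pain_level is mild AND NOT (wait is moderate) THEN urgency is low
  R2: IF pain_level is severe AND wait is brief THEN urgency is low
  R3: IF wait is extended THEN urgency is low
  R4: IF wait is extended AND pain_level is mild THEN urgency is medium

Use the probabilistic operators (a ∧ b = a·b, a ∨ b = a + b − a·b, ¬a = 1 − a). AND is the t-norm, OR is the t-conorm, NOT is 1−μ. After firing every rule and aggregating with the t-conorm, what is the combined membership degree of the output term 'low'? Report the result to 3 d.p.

R1: mild=0.80, ¬moderate=1−0.54=0.46; AND[a·b] → w = 0.3680
R2: severe=0.46, brief=0.39; AND[a·b] → w = 0.1794
R3: extended=0.12 → w = 0.1200
R4: extended=0.12, mild=0.80; AND[a·b] → w = 0.0960
Rules with consequent 'low': {R1, R2, R3} → strengths 0.3680, 0.1794, 0.1200
Aggregate via t-conorm [a + b − a·b]: 0.5436

0.544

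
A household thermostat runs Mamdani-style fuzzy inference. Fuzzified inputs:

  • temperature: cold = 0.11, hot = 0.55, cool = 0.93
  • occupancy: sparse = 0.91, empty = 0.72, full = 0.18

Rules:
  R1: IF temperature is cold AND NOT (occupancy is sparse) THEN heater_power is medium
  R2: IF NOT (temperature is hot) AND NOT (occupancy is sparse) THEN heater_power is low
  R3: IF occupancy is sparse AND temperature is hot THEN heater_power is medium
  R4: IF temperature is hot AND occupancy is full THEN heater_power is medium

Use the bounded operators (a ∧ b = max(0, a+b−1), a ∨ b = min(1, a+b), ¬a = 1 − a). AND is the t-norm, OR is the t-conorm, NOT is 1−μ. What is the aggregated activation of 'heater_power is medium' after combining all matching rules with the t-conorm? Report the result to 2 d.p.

R1: cold=0.11, ¬sparse=1−0.91=0.09; AND[max(0, a+b−1)] → w = 0.00
R2: ¬hot=1−0.55=0.45, ¬sparse=1−0.91=0.09; AND[max(0, a+b−1)] → w = 0.00
R3: sparse=0.91, hot=0.55; AND[max(0, a+b−1)] → w = 0.46
R4: hot=0.55, full=0.18; AND[max(0, a+b−1)] → w = 0.00
Rules with consequent 'medium': {R1, R3, R4} → strengths 0.00, 0.46, 0.00
Aggregate via t-conorm [min(1, a+b)]: 0.46

0.46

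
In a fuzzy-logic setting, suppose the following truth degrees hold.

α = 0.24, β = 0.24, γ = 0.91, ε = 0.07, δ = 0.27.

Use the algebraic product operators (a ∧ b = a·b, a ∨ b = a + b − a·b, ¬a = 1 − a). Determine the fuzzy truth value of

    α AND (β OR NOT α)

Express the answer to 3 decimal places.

NOT α = 1 − 0.2400 = 0.7600
β OR NOT α = a + b − a·b on (0.2400, 0.7600) = 0.8176
α AND (β OR NOT α) = a·b on (0.2400, 0.8176) = 0.1962

0.196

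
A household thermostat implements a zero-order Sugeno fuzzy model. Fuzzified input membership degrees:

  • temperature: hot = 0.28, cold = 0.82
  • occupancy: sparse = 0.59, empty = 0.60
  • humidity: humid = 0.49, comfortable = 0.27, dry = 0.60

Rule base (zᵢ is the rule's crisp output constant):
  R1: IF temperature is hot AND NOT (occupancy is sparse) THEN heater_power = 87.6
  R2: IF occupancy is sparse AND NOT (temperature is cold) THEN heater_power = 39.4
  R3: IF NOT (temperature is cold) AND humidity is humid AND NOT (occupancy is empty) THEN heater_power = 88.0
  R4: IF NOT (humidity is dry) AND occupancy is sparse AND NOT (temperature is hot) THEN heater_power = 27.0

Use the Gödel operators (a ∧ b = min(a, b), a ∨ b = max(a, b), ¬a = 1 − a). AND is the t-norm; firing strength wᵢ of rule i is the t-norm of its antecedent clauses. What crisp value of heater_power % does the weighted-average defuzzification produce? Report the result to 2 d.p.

56.02

R1 (z=87.6): hot=0.28, ¬sparse=1−0.59=0.41; AND[min(a, b)] → w = 0.28
R2 (z=39.4): sparse=0.59, ¬cold=1−0.82=0.18; AND[min(a, b)] → w = 0.18
R3 (z=88.0): ¬cold=1−0.82=0.18, humid=0.49, ¬empty=1−0.60=0.40; AND[min(a, b)] → w = 0.18
R4 (z=27.0): ¬dry=1−0.60=0.40, sparse=0.59, ¬hot=1−0.28=0.72; AND[min(a, b)] → w = 0.40
Weighted average = (0.28·87.6 + 0.18·39.4 + 0.18·88.0 + 0.40·27.0) / (0.28 + 0.18 + 0.18 + 0.40)
  = 58.2600 / 1.0400 = 56.02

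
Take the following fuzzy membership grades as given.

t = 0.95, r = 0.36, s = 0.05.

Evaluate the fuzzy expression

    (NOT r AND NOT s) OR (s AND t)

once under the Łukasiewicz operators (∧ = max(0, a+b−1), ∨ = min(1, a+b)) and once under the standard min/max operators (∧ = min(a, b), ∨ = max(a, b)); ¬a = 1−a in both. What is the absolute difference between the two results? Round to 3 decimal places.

Under Łukasiewicz:
  NOT r = 1 − 0.36 = 0.64
  NOT s = 1 − 0.05 = 0.95
  NOT r AND NOT s = max(0, a+b−1) on (0.64, 0.95) = 0.59
  s AND t = max(0, a+b−1) on (0.05, 0.95) = 0.00
  (NOT r AND NOT s) OR (s AND t) = min(1, a+b) on (0.59, 0.00) = 0.59
  → value = 0.5900
Under standard min/max:
  NOT r = 1 − 0.36 = 0.64
  NOT s = 1 − 0.05 = 0.95
  NOT r AND NOT s = min(a, b) on (0.64, 0.95) = 0.64
  s AND t = min(a, b) on (0.05, 0.95) = 0.05
  (NOT r AND NOT s) OR (s AND t) = max(a, b) on (0.64, 0.05) = 0.64
  → value = 0.6400
|0.5900 − 0.6400| = 0.050

0.050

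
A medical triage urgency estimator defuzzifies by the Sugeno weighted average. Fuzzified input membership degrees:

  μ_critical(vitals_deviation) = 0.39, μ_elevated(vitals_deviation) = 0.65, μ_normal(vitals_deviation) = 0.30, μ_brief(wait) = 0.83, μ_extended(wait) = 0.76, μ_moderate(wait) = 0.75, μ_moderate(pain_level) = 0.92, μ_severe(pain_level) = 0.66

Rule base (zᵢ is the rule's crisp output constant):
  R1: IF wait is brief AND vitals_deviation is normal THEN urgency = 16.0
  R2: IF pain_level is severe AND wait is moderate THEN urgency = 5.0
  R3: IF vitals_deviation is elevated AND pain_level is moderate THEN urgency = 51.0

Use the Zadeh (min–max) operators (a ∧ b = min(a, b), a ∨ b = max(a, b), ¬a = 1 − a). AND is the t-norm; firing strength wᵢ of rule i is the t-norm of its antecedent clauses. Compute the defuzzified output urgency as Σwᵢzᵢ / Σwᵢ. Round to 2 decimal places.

R1 (z=16.0): brief=0.83, normal=0.30; AND[min(a, b)] → w = 0.30
R2 (z=5.0): severe=0.66, moderate=0.75; AND[min(a, b)] → w = 0.66
R3 (z=51.0): elevated=0.65, moderate=0.92; AND[min(a, b)] → w = 0.65
Weighted average = (0.30·16.0 + 0.66·5.0 + 0.65·51.0) / (0.30 + 0.66 + 0.65)
  = 41.2500 / 1.6100 = 25.62

25.62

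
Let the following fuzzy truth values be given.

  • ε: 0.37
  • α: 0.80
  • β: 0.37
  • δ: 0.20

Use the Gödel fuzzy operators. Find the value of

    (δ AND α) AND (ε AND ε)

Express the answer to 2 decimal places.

0.20

δ AND α = min(a, b) on (0.20, 0.80) = 0.20
ε AND ε = min(a, b) on (0.37, 0.37) = 0.37
(δ AND α) AND (ε AND ε) = min(a, b) on (0.20, 0.37) = 0.20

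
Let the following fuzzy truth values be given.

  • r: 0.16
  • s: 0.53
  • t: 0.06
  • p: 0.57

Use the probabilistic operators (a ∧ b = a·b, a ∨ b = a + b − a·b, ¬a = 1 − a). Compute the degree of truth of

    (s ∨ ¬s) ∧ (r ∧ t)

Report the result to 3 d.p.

0.007

¬s = 1 − 0.5300 = 0.4700
s ∨ ¬s = a + b − a·b on (0.5300, 0.4700) = 0.7509
r ∧ t = a·b on (0.1600, 0.0600) = 0.0096
(s ∨ ¬s) ∧ (r ∧ t) = a·b on (0.7509, 0.0096) = 0.0072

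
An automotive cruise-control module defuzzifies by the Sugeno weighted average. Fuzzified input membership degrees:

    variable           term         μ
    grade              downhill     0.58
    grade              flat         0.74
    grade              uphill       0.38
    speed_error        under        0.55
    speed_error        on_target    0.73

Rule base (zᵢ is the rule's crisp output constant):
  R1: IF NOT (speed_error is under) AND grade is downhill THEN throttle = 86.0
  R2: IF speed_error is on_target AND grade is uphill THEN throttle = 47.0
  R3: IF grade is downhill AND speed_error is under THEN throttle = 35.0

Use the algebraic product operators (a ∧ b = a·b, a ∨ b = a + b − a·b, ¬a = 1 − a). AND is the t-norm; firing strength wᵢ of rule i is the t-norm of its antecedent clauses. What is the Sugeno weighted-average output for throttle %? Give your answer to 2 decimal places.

R1 (z=86.0): ¬under=1−0.55=0.45, downhill=0.58; AND[a·b] → w = 0.2610
R2 (z=47.0): on_target=0.73, uphill=0.38; AND[a·b] → w = 0.2774
R3 (z=35.0): downhill=0.58, under=0.55; AND[a·b] → w = 0.3190
Weighted average = (0.2610·86.0 + 0.2774·47.0 + 0.3190·35.0) / (0.2610 + 0.2774 + 0.3190)
  = 46.6488 / 0.8574 = 54.41

54.41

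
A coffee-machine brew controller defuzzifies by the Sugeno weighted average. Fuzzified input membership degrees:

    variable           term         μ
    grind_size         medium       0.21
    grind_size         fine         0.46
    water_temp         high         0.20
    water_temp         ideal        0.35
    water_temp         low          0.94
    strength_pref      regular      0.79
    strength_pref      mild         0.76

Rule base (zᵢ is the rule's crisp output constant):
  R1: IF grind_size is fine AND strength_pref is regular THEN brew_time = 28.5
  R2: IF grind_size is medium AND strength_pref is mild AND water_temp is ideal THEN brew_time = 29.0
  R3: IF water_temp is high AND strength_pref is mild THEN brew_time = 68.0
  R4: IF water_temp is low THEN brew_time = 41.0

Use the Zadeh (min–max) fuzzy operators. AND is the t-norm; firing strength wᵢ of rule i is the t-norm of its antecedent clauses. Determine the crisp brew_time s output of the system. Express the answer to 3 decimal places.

R1 (z=28.5): fine=0.46, regular=0.79; AND[min(a, b)] → w = 0.46
R2 (z=29.0): medium=0.21, mild=0.76, ideal=0.35; AND[min(a, b)] → w = 0.21
R3 (z=68.0): high=0.20, mild=0.76; AND[min(a, b)] → w = 0.20
R4 (z=41.0): low=0.94 → w = 0.94
Weighted average = (0.46·28.5 + 0.21·29.0 + 0.20·68.0 + 0.94·41.0) / (0.46 + 0.21 + 0.20 + 0.94)
  = 71.3400 / 1.8100 = 39.414

39.414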